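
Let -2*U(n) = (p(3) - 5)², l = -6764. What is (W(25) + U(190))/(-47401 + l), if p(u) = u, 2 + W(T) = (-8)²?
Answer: -4/3611 ≈ -0.0011077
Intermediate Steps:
W(T) = 62 (W(T) = -2 + (-8)² = -2 + 64 = 62)
U(n) = -2 (U(n) = -(3 - 5)²/2 = -½*(-2)² = -½*4 = -2)
(W(25) + U(190))/(-47401 + l) = (62 - 2)/(-47401 - 6764) = 60/(-54165) = 60*(-1/54165) = -4/3611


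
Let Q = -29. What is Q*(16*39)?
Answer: -18096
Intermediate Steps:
Q*(16*39) = -464*39 = -29*624 = -18096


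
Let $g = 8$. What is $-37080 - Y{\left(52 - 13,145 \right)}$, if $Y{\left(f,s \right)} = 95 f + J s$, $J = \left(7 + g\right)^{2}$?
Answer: $-73410$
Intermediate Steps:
$J = 225$ ($J = \left(7 + 8\right)^{2} = 15^{2} = 225$)
$Y{\left(f,s \right)} = 95 f + 225 s$
$-37080 - Y{\left(52 - 13,145 \right)} = -37080 - \left(95 \left(52 - 13\right) + 225 \cdot 145\right) = -37080 - \left(95 \left(52 - 13\right) + 32625\right) = -37080 - \left(95 \cdot 39 + 32625\right) = -37080 - \left(3705 + 32625\right) = -37080 - 36330 = -73410$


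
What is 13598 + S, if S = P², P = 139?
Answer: 32919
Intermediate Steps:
S = 19321 (S = 139² = 19321)
13598 + S = 13598 + 19321 = 32919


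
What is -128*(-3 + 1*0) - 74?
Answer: 310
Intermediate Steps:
-128*(-3 + 1*0) - 74 = -128*(-3 + 0) - 74 = -128*(-3) - 74 = 384 - 74 = 310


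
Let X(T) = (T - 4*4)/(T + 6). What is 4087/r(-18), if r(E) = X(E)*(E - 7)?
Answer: -24522/425 ≈ -57.699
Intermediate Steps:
X(T) = (-16 + T)/(6 + T) (X(T) = (T - 16)/(6 + T) = (-16 + T)/(6 + T))
r(E) = (-16 + E)*(-7 + E)/(6 + E) (r(E) = ((-16 + E)/(6 + E))*(E - 7) = ((-16 + E)/(6 + E))*(-7 + E) = (-16 + E)*(-7 + E)/(6 + E))
4087/r(-18) = 4087/(((-16 - 18)*(-7 - 18)/(6 - 18))) = 4087/((-34*(-25)/(-12))) = 4087/((-1/12*(-34)*(-25))) = 4087/(-425/6) = 4087*(-6/425) = -24522/425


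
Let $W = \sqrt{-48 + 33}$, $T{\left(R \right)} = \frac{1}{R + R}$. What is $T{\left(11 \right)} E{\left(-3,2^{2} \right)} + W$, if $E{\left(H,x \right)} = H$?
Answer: $- \frac{3}{22} + i \sqrt{15} \approx -0.13636 + 3.873 i$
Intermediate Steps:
$T{\left(R \right)} = \frac{1}{2 R}$
$W = i \sqrt{15}$ ($W = \sqrt{-15} = i \sqrt{15} \approx 3.873 i$)
$T{\left(11 \right)} E{\left(-3,2^{2} \right)} + W = \frac{1}{2 \cdot 11} \left(-3\right) + i \sqrt{15} = \frac{1}{2} \cdot \frac{1}{11} \left(-3\right) + i \sqrt{15} = \frac{1}{22} \left(-3\right) + i \sqrt{15} = - \frac{3}{22} + i \sqrt{15}$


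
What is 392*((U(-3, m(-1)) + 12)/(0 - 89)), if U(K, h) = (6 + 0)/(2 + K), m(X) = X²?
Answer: -2352/89 ≈ -26.427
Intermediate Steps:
U(K, h) = 6/(2 + K)
392*((U(-3, m(-1)) + 12)/(0 - 89)) = 392*((6/(2 - 3) + 12)/(0 - 89)) = 392*((6/(-1) + 12)/(-89)) = 392*((6*(-1) + 12)*(-1/89)) = 392*((-6 + 12)*(-1/89)) = 392*(6*(-1/89)) = 392*(-6/89) = -2352/89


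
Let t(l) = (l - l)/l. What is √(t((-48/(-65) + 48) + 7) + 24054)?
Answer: √24054 ≈ 155.09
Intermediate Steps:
t(l) = 0 (t(l) = 0/l = 0)
√(t((-48/(-65) + 48) + 7) + 24054) = √(0 + 24054) = √24054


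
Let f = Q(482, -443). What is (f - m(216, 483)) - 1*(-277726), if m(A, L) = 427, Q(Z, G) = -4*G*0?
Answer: 277299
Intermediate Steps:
Q(Z, G) = 0
f = 0
(f - m(216, 483)) - 1*(-277726) = (0 - 1*427) - 1*(-277726) = (0 - 427) + 277726 = -427 + 277726 = 277299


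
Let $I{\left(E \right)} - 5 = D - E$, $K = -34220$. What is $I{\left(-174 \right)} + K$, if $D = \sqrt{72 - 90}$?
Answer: $-34041 + 3 i \sqrt{2} \approx -34041.0 + 4.2426 i$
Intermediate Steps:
$D = 3 i \sqrt{2}$ ($D = \sqrt{-18} = 3 i \sqrt{2} \approx 4.2426 i$)
$I{\left(E \right)} = 5 - E + 3 i \sqrt{2}$ ($I{\left(E \right)} = 5 - \left(E - 3 i \sqrt{2}\right) = 5 - E + 3 i \sqrt{2}$)
$I{\left(-174 \right)} + K = \left(5 - -174 + 3 i \sqrt{2}\right) - 34220 = \left(5 + 174 + 3 i \sqrt{2}\right) - 34220 = \left(179 + 3 i \sqrt{2}\right) - 34220 = -34041 + 3 i \sqrt{2}$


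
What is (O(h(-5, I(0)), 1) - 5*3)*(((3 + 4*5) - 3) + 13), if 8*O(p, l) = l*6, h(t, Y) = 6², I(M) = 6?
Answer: -1881/4 ≈ -470.25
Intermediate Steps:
h(t, Y) = 36
O(p, l) = 3*l/4 (O(p, l) = (l*6)/8 = (6*l)/8 = 3*l/4)
(O(h(-5, I(0)), 1) - 5*3)*(((3 + 4*5) - 3) + 13) = ((¾)*1 - 5*3)*(((3 + 4*5) - 3) + 13) = (¾ - 15)*(((3 + 20) - 3) + 13) = -57*((23 - 3) + 13)/4 = -57*(20 + 13)/4 = -57/4*33 = -1881/4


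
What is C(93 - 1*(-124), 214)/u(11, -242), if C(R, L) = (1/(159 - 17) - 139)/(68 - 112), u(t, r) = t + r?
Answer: -6579/481096 ≈ -0.013675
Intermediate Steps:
u(t, r) = r + t
C(R, L) = 19737/6248 (C(R, L) = (1/142 - 139)/(-44) = (1/142 - 139)*(-1/44) = -19737/142*(-1/44) = 19737/6248)
C(93 - 1*(-124), 214)/u(11, -242) = 19737/(6248*(-242 + 11)) = (19737/6248)/(-231) = (19737/6248)*(-1/231) = -6579/481096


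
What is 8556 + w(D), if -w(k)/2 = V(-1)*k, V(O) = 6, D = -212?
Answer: 11100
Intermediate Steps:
w(k) = -12*k
8556 + w(D) = 8556 - 12*(-212) = 8556 + 2544 = 11100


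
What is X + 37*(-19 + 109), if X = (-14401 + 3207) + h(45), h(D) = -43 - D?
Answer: -7952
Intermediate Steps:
X = -11282 (X = (-14401 + 3207) + (-43 - 1*45) = -11194 + (-43 - 45) = -11194 - 88 = -11282)
X + 37*(-19 + 109) = -11282 + 37*(-19 + 109) = -11282 + 37*90 = -11282 + 3330 = -7952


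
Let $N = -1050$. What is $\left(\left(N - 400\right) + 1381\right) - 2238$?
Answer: $-2307$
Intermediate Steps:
$\left(\left(N - 400\right) + 1381\right) - 2238 = \left(\left(-1050 - 400\right) + 1381\right) - 2238 = \left(-1450 + 1381\right) - 2238 = -69 - 2238 = -2307$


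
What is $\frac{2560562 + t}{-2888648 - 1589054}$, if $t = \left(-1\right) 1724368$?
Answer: $- \frac{13487}{72221} \approx -0.18675$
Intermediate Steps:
$t = -1724368$
$\frac{2560562 + t}{-2888648 - 1589054} = \frac{2560562 - 1724368}{-2888648 - 1589054} = \frac{836194}{-4477702} = 836194 \left(- \frac{1}{4477702}\right) = - \frac{13487}{72221}$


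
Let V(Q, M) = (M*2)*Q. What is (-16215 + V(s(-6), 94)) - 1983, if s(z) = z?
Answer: -19326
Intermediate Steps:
V(Q, M) = 2*M*Q (V(Q, M) = (2*M)*Q = 2*M*Q)
(-16215 + V(s(-6), 94)) - 1983 = (-16215 + 2*94*(-6)) - 1983 = (-16215 - 1128) - 1983 = -17343 - 1983 = -19326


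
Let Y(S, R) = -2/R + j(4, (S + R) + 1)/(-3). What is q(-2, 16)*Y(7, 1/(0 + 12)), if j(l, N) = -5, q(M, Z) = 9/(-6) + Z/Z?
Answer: 67/6 ≈ 11.167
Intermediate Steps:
q(M, Z) = -½ (q(M, Z) = 9*(-⅙) + 1 = -3/2 + 1 = -½)
Y(S, R) = 5/3 - 2/R (Y(S, R) = -2/R - 5/(-3) = -2/R - 5*(-⅓) = -2/R + 5/3 = 5/3 - 2/R)
q(-2, 16)*Y(7, 1/(0 + 12)) = -(5/3 - 2/(1/(0 + 12)))/2 = -(5/3 - 2/(1/12))/2 = -(5/3 - 2/1/12)/2 = -(5/3 - 2*12)/2 = -(5/3 - 24)/2 = -½*(-67/3) = 67/6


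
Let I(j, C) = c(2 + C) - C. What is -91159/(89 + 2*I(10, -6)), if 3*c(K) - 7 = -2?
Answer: -273477/313 ≈ -873.73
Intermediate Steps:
c(K) = 5/3 (c(K) = 7/3 + (⅓)*(-2) = 7/3 - ⅔ = 5/3)
I(j, C) = 5/3 - C
-91159/(89 + 2*I(10, -6)) = -91159/(89 + 2*(5/3 - 1*(-6))) = -91159/(89 + 2*(5/3 + 6)) = -91159/(89 + 2*(23/3)) = -91159/(89 + 46/3) = -91159/313/3 = -91159*3/313 = -273477/313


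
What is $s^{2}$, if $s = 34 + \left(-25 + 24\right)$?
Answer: $1089$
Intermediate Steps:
$s = 33$ ($s = 34 - 1 = 33$)
$s^{2} = 33^{2} = 1089$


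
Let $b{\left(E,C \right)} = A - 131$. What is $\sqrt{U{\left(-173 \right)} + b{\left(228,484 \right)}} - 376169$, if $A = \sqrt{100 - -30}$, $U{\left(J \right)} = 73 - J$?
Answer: $-376169 + \sqrt{115 + \sqrt{130}} \approx -3.7616 \cdot 10^{5}$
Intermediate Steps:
$A = \sqrt{130}$ ($A = \sqrt{100 + 30} = \sqrt{130} \approx 11.402$)
$b{\left(E,C \right)} = -131 + \sqrt{130}$ ($b{\left(E,C \right)} = \sqrt{130} - 131 = -131 + \sqrt{130}$)
$\sqrt{U{\left(-173 \right)} + b{\left(228,484 \right)}} - 376169 = \sqrt{\left(73 - -173\right) - \left(131 - \sqrt{130}\right)} - 376169 = \sqrt{\left(73 + 173\right) - \left(131 - \sqrt{130}\right)} - 376169 = \sqrt{246 - \left(131 - \sqrt{130}\right)} - 376169 = \sqrt{115 + \sqrt{130}} - 376169 = -376169 + \sqrt{115 + \sqrt{130}}$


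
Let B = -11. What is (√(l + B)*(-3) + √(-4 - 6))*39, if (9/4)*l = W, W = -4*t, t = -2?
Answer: 39*I*(√10 - √67) ≈ -195.9*I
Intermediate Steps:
W = 8 (W = -4*(-2) = 8)
l = 32/9 (l = (4/9)*8 = 32/9 ≈ 3.5556)
(√(l + B)*(-3) + √(-4 - 6))*39 = (√(32/9 - 11)*(-3) + √(-4 - 6))*39 = (√(-67/9)*(-3) + √(-10))*39 = ((I*√67/3)*(-3) + I*√10)*39 = (-I*√67 + I*√10)*39 = (I*√10 - I*√67)*39 = -39*I*√67 + 39*I*√10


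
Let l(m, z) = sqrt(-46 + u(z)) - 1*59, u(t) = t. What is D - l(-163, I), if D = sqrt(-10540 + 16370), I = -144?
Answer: 59 + sqrt(5830) - I*sqrt(190) ≈ 135.35 - 13.784*I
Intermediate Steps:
D = sqrt(5830) ≈ 76.354
l(m, z) = -59 + sqrt(-46 + z) (l(m, z) = sqrt(-46 + z) - 1*59 = sqrt(-46 + z) - 59 = -59 + sqrt(-46 + z))
D - l(-163, I) = sqrt(5830) - (-59 + sqrt(-46 - 144)) = sqrt(5830) - (-59 + sqrt(-190)) = sqrt(5830) - (-59 + I*sqrt(190)) = sqrt(5830) + (59 - I*sqrt(190)) = 59 + sqrt(5830) - I*sqrt(190)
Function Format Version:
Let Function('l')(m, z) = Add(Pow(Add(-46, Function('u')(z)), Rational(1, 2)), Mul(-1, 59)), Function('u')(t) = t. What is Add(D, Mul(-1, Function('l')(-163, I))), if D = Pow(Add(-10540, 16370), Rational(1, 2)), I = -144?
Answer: Add(59, Pow(5830, Rational(1, 2)), Mul(-1, I, Pow(190, Rational(1, 2)))) ≈ Add(135.35, Mul(-13.784, I))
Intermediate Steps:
D = Pow(5830, Rational(1, 2)) ≈ 76.354
Function('l')(m, z) = Add(-59, Pow(Add(-46, z), Rational(1, 2))) (Function('l')(m, z) = Add(Pow(Add(-46, z), Rational(1, 2)), Mul(-1, 59)) = Add(Pow(Add(-46, z), Rational(1, 2)), -59) = Add(-59, Pow(Add(-46, z), Rational(1, 2))))
Add(D, Mul(-1, Function('l')(-163, I))) = Add(Pow(5830, Rational(1, 2)), Mul(-1, Add(-59, Pow(Add(-46, -144), Rational(1, 2))))) = Add(Pow(5830, Rational(1, 2)), Mul(-1, Add(-59, Pow(-190, Rational(1, 2))))) = Add(Pow(5830, Rational(1, 2)), Mul(-1, Add(-59, Mul(I, Pow(190, Rational(1, 2)))))) = Add(Pow(5830, Rational(1, 2)), Add(59, Mul(-1, I, Pow(190, Rational(1, 2))))) = Add(59, Pow(5830, Rational(1, 2)), Mul(-1, I, Pow(190, Rational(1, 2))))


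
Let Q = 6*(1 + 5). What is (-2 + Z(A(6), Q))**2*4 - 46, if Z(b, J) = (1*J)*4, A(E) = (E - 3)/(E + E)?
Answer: 80610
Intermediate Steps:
Q = 36 (Q = 6*6 = 36)
A(E) = (-3 + E)/(2*E) (A(E) = (-3 + E)/((2*E)) = (-3 + E)*(1/(2*E)) = (-3 + E)/(2*E))
Z(b, J) = 4*J (Z(b, J) = J*4 = 4*J)
(-2 + Z(A(6), Q))**2*4 - 46 = (-2 + 4*36)**2*4 - 46 = (-2 + 144)**2*4 - 46 = 142**2*4 - 46 = 20164*4 - 46 = 80656 - 46 = 80610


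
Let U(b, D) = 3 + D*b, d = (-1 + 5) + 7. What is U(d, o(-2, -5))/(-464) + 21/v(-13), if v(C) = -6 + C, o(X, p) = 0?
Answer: -9801/8816 ≈ -1.1117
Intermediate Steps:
d = 11 (d = 4 + 7 = 11)
U(d, o(-2, -5))/(-464) + 21/v(-13) = (3 + 0*11)/(-464) + 21/(-6 - 13) = (3 + 0)*(-1/464) + 21/(-19) = 3*(-1/464) + 21*(-1/19) = -3/464 - 21/19 = -9801/8816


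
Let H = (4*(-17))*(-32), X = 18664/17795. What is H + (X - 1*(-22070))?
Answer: 431476234/17795 ≈ 24247.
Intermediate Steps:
X = 18664/17795 (X = 18664*(1/17795) = 18664/17795 ≈ 1.0488)
H = 2176 (H = -68*(-32) = 2176)
H + (X - 1*(-22070)) = 2176 + (18664/17795 - 1*(-22070)) = 2176 + (18664/17795 + 22070) = 2176 + 392754314/17795 = 431476234/17795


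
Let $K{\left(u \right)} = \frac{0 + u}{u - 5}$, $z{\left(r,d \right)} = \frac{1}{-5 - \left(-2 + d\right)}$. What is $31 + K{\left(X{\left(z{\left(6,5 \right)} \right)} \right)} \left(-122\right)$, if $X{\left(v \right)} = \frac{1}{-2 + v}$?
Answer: $\frac{1907}{93} \approx 20.505$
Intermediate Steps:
$z{\left(r,d \right)} = \frac{1}{-3 - d}$
$K{\left(u \right)} = \frac{u}{-5 + u}$
$31 + K{\left(X{\left(z{\left(6,5 \right)} \right)} \right)} \left(-122\right) = 31 + \frac{1}{\left(-2 - \frac{1}{3 + 5}\right) \left(-5 + \frac{1}{-2 - \frac{1}{3 + 5}}\right)} \left(-122\right) = 31 + \frac{1}{\left(-2 - \frac{1}{8}\right) \left(-5 + \frac{1}{-2 - \frac{1}{8}}\right)} \left(-122\right) = 31 + \frac{1}{\left(- \frac{17}{8}\right) \left(-5 + \frac{1}{- \frac{17}{8}}\right)} \left(-122\right) = 31 + - \frac{8}{17 \left(-5 - \frac{8}{17}\right)} \left(-122\right) = 31 + - \frac{8}{17 \left(- \frac{93}{17}\right)} \left(-122\right) = 31 + \left(- \frac{8}{17}\right) \left(- \frac{17}{93}\right) \left(-122\right) = 31 + \frac{8}{93} \left(-122\right) = 31 - \frac{976}{93} = \frac{1907}{93}$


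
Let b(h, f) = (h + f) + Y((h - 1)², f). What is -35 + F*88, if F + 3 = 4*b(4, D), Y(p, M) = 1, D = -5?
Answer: -299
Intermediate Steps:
b(h, f) = 1 + f + h (b(h, f) = (h + f) + 1 = (f + h) + 1 = 1 + f + h)
F = -3 (F = -3 + 4*(1 - 5 + 4) = -3 + 4*0 = -3 + 0 = -3)
-35 + F*88 = -35 - 3*88 = -35 - 264 = -299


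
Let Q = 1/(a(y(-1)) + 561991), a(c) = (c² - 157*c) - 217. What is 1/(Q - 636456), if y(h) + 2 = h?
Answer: -562254/357849931823 ≈ -1.5712e-6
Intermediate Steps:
y(h) = -2 + h
a(c) = -217 + c² - 157*c
Q = 1/562254 (Q = 1/((-217 + (-2 - 1)² - 157*(-2 - 1)) + 561991) = 1/((-217 + (-3)² - 157*(-3)) + 561991) = 1/((-217 + 9 + 471) + 561991) = 1/(263 + 561991) = 1/562254 ≈ 1.7786e-6)
1/(Q - 636456) = 1/(1/562254 - 636456) = 1/(-357849931823/562254) = -562254/357849931823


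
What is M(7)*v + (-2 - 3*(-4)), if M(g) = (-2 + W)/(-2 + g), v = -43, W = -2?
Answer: 222/5 ≈ 44.400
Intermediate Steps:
M(g) = -4/(-2 + g) (M(g) = (-2 - 2)/(-2 + g) = -4/(-2 + g))
M(7)*v + (-2 - 3*(-4)) = -4/(-2 + 7)*(-43) + (-2 - 3*(-4)) = -4/5*(-43) + (-2 + 12) = -4*1/5*(-43) + 10 = -4/5*(-43) + 10 = 172/5 + 10 = 222/5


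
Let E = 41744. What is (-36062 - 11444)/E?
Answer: -23753/20872 ≈ -1.1380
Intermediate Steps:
(-36062 - 11444)/E = (-36062 - 11444)/41744 = -47506*1/41744 = -23753/20872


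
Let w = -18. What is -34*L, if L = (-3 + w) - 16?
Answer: 1258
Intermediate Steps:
L = -37 (L = (-3 - 18) - 16 = -21 - 16 = -37)
-34*L = -34*(-37) = 1258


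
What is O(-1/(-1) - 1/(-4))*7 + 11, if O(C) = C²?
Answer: 351/16 ≈ 21.938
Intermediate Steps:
O(-1/(-1) - 1/(-4))*7 + 11 = (-1/(-1) - 1/(-4))²*7 + 11 = (-1*(-1) - 1*(-¼))²*7 + 11 = (1 + ¼)²*7 + 11 = (5/4)²*7 + 11 = (25/16)*7 + 11 = 175/16 + 11 = 351/16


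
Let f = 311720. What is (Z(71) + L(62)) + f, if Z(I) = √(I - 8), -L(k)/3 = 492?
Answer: 310244 + 3*√7 ≈ 3.1025e+5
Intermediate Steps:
L(k) = -1476 (L(k) = -3*492 = -1476)
Z(I) = √(-8 + I)
(Z(71) + L(62)) + f = (√(-8 + 71) - 1476) + 311720 = (√63 - 1476) + 311720 = (3*√7 - 1476) + 311720 = (-1476 + 3*√7) + 311720 = 310244 + 3*√7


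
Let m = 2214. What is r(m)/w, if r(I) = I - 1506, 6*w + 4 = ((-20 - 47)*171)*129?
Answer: -4248/1477957 ≈ -0.0028742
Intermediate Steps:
w = -1477957/6 (w = -⅔ + (((-20 - 47)*171)*129)/6 = -⅔ + (-67*171*129)/6 = -⅔ + (-11457*129)/6 = -⅔ + (⅙)*(-1477953) = -⅔ - 492651/2 = -1477957/6 ≈ -2.4633e+5)
r(I) = -1506 + I
r(m)/w = (-1506 + 2214)/(-1477957/6) = 708*(-6/1477957) = -4248/1477957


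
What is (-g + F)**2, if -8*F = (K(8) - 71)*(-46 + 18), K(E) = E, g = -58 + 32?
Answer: 151321/4 ≈ 37830.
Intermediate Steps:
g = -26
F = -441/2 (F = -(8 - 71)*(-46 + 18)/8 = -(-63)*(-28)/8 = -1/8*1764 = -441/2 ≈ -220.50)
(-g + F)**2 = (-1*(-26) - 441/2)**2 = (26 - 441/2)**2 = (-389/2)**2 = 151321/4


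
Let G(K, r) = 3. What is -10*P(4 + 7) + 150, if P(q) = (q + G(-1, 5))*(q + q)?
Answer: -2930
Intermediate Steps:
P(q) = 2*q*(3 + q) (P(q) = (q + 3)*(q + q) = (3 + q)*(2*q) = 2*q*(3 + q))
-10*P(4 + 7) + 150 = -20*(4 + 7)*(3 + (4 + 7)) + 150 = -20*11*(3 + 11) + 150 = -20*11*14 + 150 = -10*308 + 150 = -3080 + 150 = -2930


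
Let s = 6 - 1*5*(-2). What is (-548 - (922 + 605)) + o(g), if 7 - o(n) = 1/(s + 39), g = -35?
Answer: -113741/55 ≈ -2068.0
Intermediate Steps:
s = 16 (s = 6 - 5*(-2) = 6 + 10 = 16)
o(n) = 384/55 (o(n) = 7 - 1/(16 + 39) = 7 - 1/55 = 384/55)
(-548 - (922 + 605)) + o(g) = (-548 - (922 + 605)) + 384/55 = (-548 - 1*1527) + 384/55 = (-548 - 1527) + 384/55 = -2075 + 384/55 = -113741/55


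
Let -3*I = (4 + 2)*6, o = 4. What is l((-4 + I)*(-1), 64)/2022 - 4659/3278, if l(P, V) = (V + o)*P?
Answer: -2927017/3314058 ≈ -0.88321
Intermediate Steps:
I = -12 (I = -(4 + 2)*6/3 = -2*6 = -⅓*36 = -12)
l(P, V) = P*(4 + V) (l(P, V) = (V + 4)*P = (4 + V)*P = P*(4 + V))
l((-4 + I)*(-1), 64)/2022 - 4659/3278 = (((-4 - 12)*(-1))*(4 + 64))/2022 - 4659/3278 = (-16*(-1)*68)*(1/2022) - 4659*1/3278 = (16*68)*(1/2022) - 4659/3278 = 1088*(1/2022) - 4659/3278 = 544/1011 - 4659/3278 = -2927017/3314058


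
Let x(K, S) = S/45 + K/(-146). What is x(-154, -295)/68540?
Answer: -1807/22515390 ≈ -8.0256e-5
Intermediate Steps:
x(K, S) = -K/146 + S/45 (x(K, S) = S*(1/45) + K*(-1/146) = S/45 - K/146 = -K/146 + S/45)
x(-154, -295)/68540 = (-1/146*(-154) + (1/45)*(-295))/68540 = (77/73 - 59/9)*(1/68540) = -3614/657*1/68540 = -1807/22515390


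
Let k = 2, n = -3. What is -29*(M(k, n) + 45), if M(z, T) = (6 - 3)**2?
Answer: -1566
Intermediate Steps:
M(z, T) = 9 (M(z, T) = 3**2 = 9)
-29*(M(k, n) + 45) = -29*(9 + 45) = -29*54 = -1566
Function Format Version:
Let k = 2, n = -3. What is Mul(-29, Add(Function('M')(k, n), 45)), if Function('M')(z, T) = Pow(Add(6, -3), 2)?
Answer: -1566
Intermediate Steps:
Function('M')(z, T) = 9 (Function('M')(z, T) = Pow(3, 2) = 9)
Mul(-29, Add(Function('M')(k, n), 45)) = Mul(-29, Add(9, 45)) = Mul(-29, 54) = -1566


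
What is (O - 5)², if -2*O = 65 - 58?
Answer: 289/4 ≈ 72.250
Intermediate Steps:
O = -7/2 (O = -(65 - 58)/2 = -½*7 = -7/2 ≈ -3.5000)
(O - 5)² = (-7/2 - 5)² = (-17/2)² = 289/4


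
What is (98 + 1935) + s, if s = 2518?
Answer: 4551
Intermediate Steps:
(98 + 1935) + s = (98 + 1935) + 2518 = 2033 + 2518 = 4551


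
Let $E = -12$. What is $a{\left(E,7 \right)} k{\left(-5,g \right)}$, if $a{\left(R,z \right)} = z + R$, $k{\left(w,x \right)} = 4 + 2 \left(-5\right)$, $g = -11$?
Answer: $30$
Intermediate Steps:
$k{\left(w,x \right)} = -6$ ($k{\left(w,x \right)} = 4 - 10 = -6$)
$a{\left(R,z \right)} = R + z$
$a{\left(E,7 \right)} k{\left(-5,g \right)} = \left(-12 + 7\right) \left(-6\right) = \left(-5\right) \left(-6\right) = 30$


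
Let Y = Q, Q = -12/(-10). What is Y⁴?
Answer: 1296/625 ≈ 2.0736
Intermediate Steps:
Q = 6/5 (Q = -12*(-⅒) = 6/5 ≈ 1.2000)
Y = 6/5 ≈ 1.2000
Y⁴ = (6/5)⁴ = 1296/625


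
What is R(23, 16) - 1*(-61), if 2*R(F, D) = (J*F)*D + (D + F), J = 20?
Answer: 7521/2 ≈ 3760.5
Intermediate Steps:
R(F, D) = D/2 + F/2 + 10*D*F (R(F, D) = ((20*F)*D + (D + F))/2 = (20*D*F + (D + F))/2 = (D + F + 20*D*F)/2 = D/2 + F/2 + 10*D*F)
R(23, 16) - 1*(-61) = ((½)*16 + (½)*23 + 10*16*23) - 1*(-61) = (8 + 23/2 + 3680) + 61 = 7399/2 + 61 = 7521/2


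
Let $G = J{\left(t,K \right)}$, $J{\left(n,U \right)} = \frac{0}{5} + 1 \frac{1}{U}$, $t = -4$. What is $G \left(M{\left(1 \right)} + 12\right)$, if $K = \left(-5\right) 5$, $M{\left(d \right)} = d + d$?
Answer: $- \frac{14}{25} \approx -0.56$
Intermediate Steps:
$M{\left(d \right)} = 2 d$
$K = -25$
$J{\left(n,U \right)} = \frac{1}{U}$ ($J{\left(n,U \right)} = 0 \cdot \frac{1}{5} + \frac{1}{U} = 0 + \frac{1}{U} = \frac{1}{U}$)
$G = - \frac{1}{25}$ ($G = \frac{1}{-25} = - \frac{1}{25} \approx -0.04$)
$G \left(M{\left(1 \right)} + 12\right) = - \frac{2 \cdot 1 + 12}{25} = - \frac{2 + 12}{25} = \left(- \frac{1}{25}\right) 14 = - \frac{14}{25}$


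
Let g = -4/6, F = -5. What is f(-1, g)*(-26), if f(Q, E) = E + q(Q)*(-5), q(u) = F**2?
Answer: 9802/3 ≈ 3267.3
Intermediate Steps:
q(u) = 25 (q(u) = (-5)**2 = 25)
g = -2/3 (g = -4*1/6 = -2/3 ≈ -0.66667)
f(Q, E) = -125 + E (f(Q, E) = E + 25*(-5) = E - 125 = -125 + E)
f(-1, g)*(-26) = (-125 - 2/3)*(-26) = -377/3*(-26) = 9802/3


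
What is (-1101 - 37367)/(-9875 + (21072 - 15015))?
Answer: 19234/1909 ≈ 10.075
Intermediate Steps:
(-1101 - 37367)/(-9875 + (21072 - 15015)) = -38468/(-9875 + 6057) = -38468/(-3818) = -38468*(-1/3818) = 19234/1909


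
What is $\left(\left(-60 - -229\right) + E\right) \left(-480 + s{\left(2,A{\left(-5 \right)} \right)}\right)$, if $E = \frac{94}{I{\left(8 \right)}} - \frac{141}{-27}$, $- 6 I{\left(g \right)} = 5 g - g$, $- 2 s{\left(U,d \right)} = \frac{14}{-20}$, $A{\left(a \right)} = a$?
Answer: $- \frac{21632215}{288} \approx -75112.0$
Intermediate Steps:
$s{\left(U,d \right)} = \frac{7}{20}$ ($s{\left(U,d \right)} = - \frac{14 \frac{1}{-20}}{2} = - \frac{14 \left(- \frac{1}{20}\right)}{2} = \left(- \frac{1}{2}\right) \left(- \frac{7}{10}\right) = \frac{7}{20}$)
$I{\left(g \right)} = - \frac{2 g}{3}$ ($I{\left(g \right)} = - \frac{5 g - g}{6} = - \frac{4 g}{6} = - \frac{2 g}{3}$)
$E = - \frac{893}{72}$ ($E = \frac{94}{\left(- \frac{2}{3}\right) 8} - \frac{141}{-27} = \frac{94}{- \frac{16}{3}} - - \frac{47}{9} = 94 \left(- \frac{3}{16}\right) + \frac{47}{9} = - \frac{141}{8} + \frac{47}{9} = - \frac{893}{72} \approx -12.403$)
$\left(\left(-60 - -229\right) + E\right) \left(-480 + s{\left(2,A{\left(-5 \right)} \right)}\right) = \left(\left(-60 - -229\right) - \frac{893}{72}\right) \left(-480 + \frac{7}{20}\right) = \left(\left(-60 + 229\right) - \frac{893}{72}\right) \left(- \frac{9593}{20}\right) = \left(169 - \frac{893}{72}\right) \left(- \frac{9593}{20}\right) = \frac{11275}{72} \left(- \frac{9593}{20}\right) = - \frac{21632215}{288}$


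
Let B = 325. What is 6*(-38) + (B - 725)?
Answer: -628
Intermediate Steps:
6*(-38) + (B - 725) = 6*(-38) + (325 - 725) = -228 - 400 = -628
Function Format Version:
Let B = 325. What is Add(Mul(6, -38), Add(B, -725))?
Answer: -628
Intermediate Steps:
Add(Mul(6, -38), Add(B, -725)) = Add(Mul(6, -38), Add(325, -725)) = Add(-228, -400) = -628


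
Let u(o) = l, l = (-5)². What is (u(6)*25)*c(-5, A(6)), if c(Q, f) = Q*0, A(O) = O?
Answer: 0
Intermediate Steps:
l = 25
u(o) = 25
c(Q, f) = 0
(u(6)*25)*c(-5, A(6)) = (25*25)*0 = 625*0 = 0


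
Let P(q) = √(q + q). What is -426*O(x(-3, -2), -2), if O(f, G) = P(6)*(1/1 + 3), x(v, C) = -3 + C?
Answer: -3408*√3 ≈ -5902.8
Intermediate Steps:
P(q) = √2*√q (P(q) = √(2*q) = √2*√q)
O(f, G) = 8*√3 (O(f, G) = (√2*√6)*(1/1 + 3) = (2*√3)*(1 + 3) = (2*√3)*4 = 8*√3)
-426*O(x(-3, -2), -2) = -3408*√3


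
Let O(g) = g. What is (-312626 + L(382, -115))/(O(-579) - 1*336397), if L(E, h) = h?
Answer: 312741/336976 ≈ 0.92808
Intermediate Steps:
(-312626 + L(382, -115))/(O(-579) - 1*336397) = (-312626 - 115)/(-579 - 1*336397) = -312741/(-579 - 336397) = -312741/(-336976) = -312741*(-1/336976) = 312741/336976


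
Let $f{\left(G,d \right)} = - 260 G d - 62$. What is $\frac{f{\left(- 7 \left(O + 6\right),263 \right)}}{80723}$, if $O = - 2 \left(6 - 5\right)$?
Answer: $\frac{1914578}{80723} \approx 23.718$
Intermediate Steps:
$O = -2$ ($O = \left(-2\right) 1 = -2$)
$f{\left(G,d \right)} = -62 - 260 G d$ ($f{\left(G,d \right)} = - 260 G d - 62 = -62 - 260 G d$)
$\frac{f{\left(- 7 \left(O + 6\right),263 \right)}}{80723} = \frac{-62 - 260 \left(- 7 \left(-2 + 6\right)\right) 263}{80723} = \left(-62 - 260 \left(\left(-7\right) 4\right) 263\right) \frac{1}{80723} = \left(-62 - \left(-7280\right) 263\right) \frac{1}{80723} = \left(-62 + 1914640\right) \frac{1}{80723} = 1914578 \cdot \frac{1}{80723} = \frac{1914578}{80723}$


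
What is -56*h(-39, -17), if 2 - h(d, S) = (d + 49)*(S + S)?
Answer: -19152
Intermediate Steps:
h(d, S) = 2 - 2*S*(49 + d) (h(d, S) = 2 - (d + 49)*(S + S) = 2 - (49 + d)*2*S = 2 - 2*S*(49 + d))
-56*h(-39, -17) = -56*(2 - 98*(-17) - 2*(-17)*(-39)) = -56*(2 + 1666 - 1326) = -56*342 = -19152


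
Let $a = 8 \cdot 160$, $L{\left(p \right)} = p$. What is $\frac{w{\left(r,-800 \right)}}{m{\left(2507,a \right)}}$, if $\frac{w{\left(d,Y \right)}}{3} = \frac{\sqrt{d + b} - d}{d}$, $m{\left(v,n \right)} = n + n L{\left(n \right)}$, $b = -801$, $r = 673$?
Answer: $- \frac{1}{546560} + \frac{i \sqrt{2}}{45979360} \approx -1.8296 \cdot 10^{-6} + 3.0758 \cdot 10^{-8} i$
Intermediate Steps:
$a = 1280$
$m{\left(v,n \right)} = n + n^{2}$ ($m{\left(v,n \right)} = n + n n = n + n^{2}$)
$w{\left(d,Y \right)} = \frac{3 \left(\sqrt{-801 + d} - d\right)}{d}$ ($w{\left(d,Y \right)} = 3 \frac{\sqrt{d - 801} - d}{d} = 3 \frac{\sqrt{-801 + d} - d}{d} = \frac{3 \left(\sqrt{-801 + d} - d\right)}{d}$)
$\frac{w{\left(r,-800 \right)}}{m{\left(2507,a \right)}} = \frac{-3 + \frac{3 \sqrt{-801 + 673}}{673}}{1280 \left(1 + 1280\right)} = \frac{-3 + 3 \cdot \frac{1}{673} \sqrt{-128}}{1280 \cdot 1281} = \frac{-3 + 3 \cdot \frac{1}{673} \cdot 8 i \sqrt{2}}{1639680} = \left(-3 + \frac{24 i \sqrt{2}}{673}\right) \frac{1}{1639680} = - \frac{1}{546560} + \frac{i \sqrt{2}}{45979360}$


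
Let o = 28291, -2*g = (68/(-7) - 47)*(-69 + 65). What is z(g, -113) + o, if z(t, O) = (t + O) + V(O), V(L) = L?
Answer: 195661/7 ≈ 27952.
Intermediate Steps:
g = -794/7 (g = -(68/(-7) - 47)*(-69 + 65)/2 = -(68*(-⅐) - 47)*(-4)/2 = -(-68/7 - 47)*(-4)/2 = -(-397)*(-4)/14 = -½*1588/7 = -794/7 ≈ -113.43)
z(t, O) = t + 2*O (z(t, O) = (t + O) + O = (O + t) + O = t + 2*O)
z(g, -113) + o = (-794/7 + 2*(-113)) + 28291 = (-794/7 - 226) + 28291 = -2376/7 + 28291 = 195661/7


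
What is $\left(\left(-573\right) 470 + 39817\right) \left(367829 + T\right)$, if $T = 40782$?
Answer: $-93773364223$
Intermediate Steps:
$\left(\left(-573\right) 470 + 39817\right) \left(367829 + T\right) = \left(\left(-573\right) 470 + 39817\right) \left(367829 + 40782\right) = \left(-269310 + 39817\right) 408611 = \left(-229493\right) 408611 = -93773364223$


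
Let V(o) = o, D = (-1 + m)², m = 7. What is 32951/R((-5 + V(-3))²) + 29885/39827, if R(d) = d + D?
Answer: 1315327977/3982700 ≈ 330.26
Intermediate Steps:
D = 36 (D = (-1 + 7)² = 6² = 36)
R(d) = 36 + d (R(d) = d + 36 = 36 + d)
32951/R((-5 + V(-3))²) + 29885/39827 = 32951/(36 + (-5 - 3)²) + 29885/39827 = 32951/(36 + (-8)²) + 29885*(1/39827) = 32951/(36 + 64) + 29885/39827 = 32951/100 + 29885/39827 = 1315327977/3982700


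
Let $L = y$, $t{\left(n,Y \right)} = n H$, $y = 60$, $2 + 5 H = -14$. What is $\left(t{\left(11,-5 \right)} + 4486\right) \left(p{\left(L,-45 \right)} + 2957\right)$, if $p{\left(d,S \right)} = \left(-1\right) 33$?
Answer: $\frac{65070696}{5} \approx 1.3014 \cdot 10^{7}$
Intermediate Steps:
$H = - \frac{16}{5}$ ($H = - \frac{2}{5} + \frac{1}{5} \left(-14\right) = - \frac{2}{5} - \frac{14}{5} = - \frac{16}{5} \approx -3.2$)
$t{\left(n,Y \right)} = - \frac{16 n}{5}$ ($t{\left(n,Y \right)} = n \left(- \frac{16}{5}\right) = - \frac{16 n}{5}$)
$L = 60$
$p{\left(d,S \right)} = -33$
$\left(t{\left(11,-5 \right)} + 4486\right) \left(p{\left(L,-45 \right)} + 2957\right) = \left(\left(- \frac{16}{5}\right) 11 + 4486\right) \left(-33 + 2957\right) = \left(- \frac{176}{5} + 4486\right) 2924 = \frac{22254}{5} \cdot 2924 = \frac{65070696}{5}$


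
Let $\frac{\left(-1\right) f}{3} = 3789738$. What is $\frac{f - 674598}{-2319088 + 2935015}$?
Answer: $- \frac{4014604}{205309} \approx -19.554$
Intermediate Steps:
$f = -11369214$ ($f = \left(-3\right) 3789738 = -11369214$)
$\frac{f - 674598}{-2319088 + 2935015} = \frac{-11369214 - 674598}{-2319088 + 2935015} = - \frac{12043812}{615927} = \left(-12043812\right) \frac{1}{615927} = - \frac{4014604}{205309}$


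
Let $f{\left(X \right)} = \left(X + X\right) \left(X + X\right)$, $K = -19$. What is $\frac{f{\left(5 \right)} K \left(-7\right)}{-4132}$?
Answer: $- \frac{3325}{1033} \approx -3.2188$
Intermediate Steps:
$f{\left(X \right)} = 4 X^{2}$ ($f{\left(X \right)} = 2 X 2 X = 4 X^{2}$)
$\frac{f{\left(5 \right)} K \left(-7\right)}{-4132} = \frac{4 \cdot 5^{2} \left(-19\right) \left(-7\right)}{-4132} = 4 \cdot 25 \left(-19\right) \left(-7\right) \left(- \frac{1}{4132}\right) = 100 \left(-19\right) \left(-7\right) \left(- \frac{1}{4132}\right) = \left(-1900\right) \left(-7\right) \left(- \frac{1}{4132}\right) = 13300 \left(- \frac{1}{4132}\right) = - \frac{3325}{1033}$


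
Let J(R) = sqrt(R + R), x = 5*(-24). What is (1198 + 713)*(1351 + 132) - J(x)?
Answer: 2834013 - 4*I*sqrt(15) ≈ 2.834e+6 - 15.492*I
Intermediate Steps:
x = -120
J(R) = sqrt(2)*sqrt(R) (J(R) = sqrt(2*R) = sqrt(2)*sqrt(R))
(1198 + 713)*(1351 + 132) - J(x) = (1198 + 713)*(1351 + 132) - sqrt(2)*sqrt(-120) = 1911*1483 - sqrt(2)*2*I*sqrt(30) = 2834013 - 4*I*sqrt(15)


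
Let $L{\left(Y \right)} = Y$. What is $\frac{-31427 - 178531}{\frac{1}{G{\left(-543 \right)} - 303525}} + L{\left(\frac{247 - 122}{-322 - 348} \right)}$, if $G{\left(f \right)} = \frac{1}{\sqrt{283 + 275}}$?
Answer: $\frac{8539485261275}{134} - \frac{34993 \sqrt{62}}{31} \approx 6.3727 \cdot 10^{10}$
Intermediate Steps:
$G{\left(f \right)} = \frac{\sqrt{62}}{186}$ ($G{\left(f \right)} = \frac{1}{\sqrt{558}} = \frac{1}{3 \sqrt{62}} = \frac{\sqrt{62}}{186}$)
$\frac{-31427 - 178531}{\frac{1}{G{\left(-543 \right)} - 303525}} + L{\left(\frac{247 - 122}{-322 - 348} \right)} = \frac{-31427 - 178531}{\frac{1}{\frac{\sqrt{62}}{186} - 303525}} + \frac{247 - 122}{-322 - 348} = \frac{-31427 - 178531}{\frac{1}{-303525 + \frac{\sqrt{62}}{186}}} + \frac{125}{-670} = - 209958 \left(-303525 + \frac{\sqrt{62}}{186}\right) + 125 \left(- \frac{1}{670}\right) = \left(63727501950 - \frac{34993 \sqrt{62}}{31}\right) - \frac{25}{134} = \frac{8539485261275}{134} - \frac{34993 \sqrt{62}}{31}$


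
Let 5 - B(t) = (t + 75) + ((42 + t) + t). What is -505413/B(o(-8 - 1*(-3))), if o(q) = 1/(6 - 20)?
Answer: 7075782/1565 ≈ 4521.3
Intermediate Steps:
o(q) = -1/14 (o(q) = 1/(-14) = -1/14)
B(t) = -112 - 3*t (B(t) = 5 - ((t + 75) + ((42 + t) + t)) = 5 - ((75 + t) + (42 + 2*t)) = 5 - (117 + 3*t) = 5 + (-117 - 3*t) = -112 - 3*t)
-505413/B(o(-8 - 1*(-3))) = -505413/(-112 - 3*(-1/14)) = -505413/(-112 + 3/14) = -505413/(-1565/14) = -505413*(-14/1565) = 7075782/1565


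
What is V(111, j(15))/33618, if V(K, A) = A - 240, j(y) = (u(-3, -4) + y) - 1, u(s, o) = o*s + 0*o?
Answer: -107/16809 ≈ -0.0063656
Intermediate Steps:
u(s, o) = o*s (u(s, o) = o*s + 0 = o*s)
j(y) = 11 + y (j(y) = (-4*(-3) + y) - 1 = (12 + y) - 1 = 11 + y)
V(K, A) = -240 + A
V(111, j(15))/33618 = (-240 + (11 + 15))/33618 = (-240 + 26)*(1/33618) = -214*1/33618 = -107/16809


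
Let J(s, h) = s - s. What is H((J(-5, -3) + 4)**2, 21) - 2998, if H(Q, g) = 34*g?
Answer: -2284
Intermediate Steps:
J(s, h) = 0
H((J(-5, -3) + 4)**2, 21) - 2998 = 34*21 - 2998 = 714 - 2998 = -2284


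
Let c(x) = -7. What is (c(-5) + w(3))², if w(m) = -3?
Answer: 100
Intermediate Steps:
(c(-5) + w(3))² = (-7 - 3)² = (-10)² = 100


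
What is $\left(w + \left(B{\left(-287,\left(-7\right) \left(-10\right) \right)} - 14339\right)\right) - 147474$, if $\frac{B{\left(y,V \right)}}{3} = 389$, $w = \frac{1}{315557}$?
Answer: $- \frac{50692969821}{315557} \approx -1.6065 \cdot 10^{5}$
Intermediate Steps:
$w = \frac{1}{315557} \approx 3.169 \cdot 10^{-6}$
$B{\left(y,V \right)} = 1167$ ($B{\left(y,V \right)} = 3 \cdot 389 = 1167$)
$\left(w + \left(B{\left(-287,\left(-7\right) \left(-10\right) \right)} - 14339\right)\right) - 147474 = \left(\frac{1}{315557} + \left(1167 - 14339\right)\right) - 147474 = \left(\frac{1}{315557} - 13172\right) - 147474 = - \frac{4156516803}{315557} - 147474 = - \frac{50692969821}{315557}$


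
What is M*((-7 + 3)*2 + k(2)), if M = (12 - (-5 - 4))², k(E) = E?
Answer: -2646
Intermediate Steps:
M = 441 (M = (12 - 1*(-9))² = (12 + 9)² = 21² = 441)
M*((-7 + 3)*2 + k(2)) = 441*((-7 + 3)*2 + 2) = 441*(-4*2 + 2) = 441*(-8 + 2) = 441*(-6) = -2646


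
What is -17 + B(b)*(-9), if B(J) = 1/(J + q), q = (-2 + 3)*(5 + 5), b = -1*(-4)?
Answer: -247/14 ≈ -17.643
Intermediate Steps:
b = 4
q = 10 (q = 1*10 = 10)
B(J) = 1/(10 + J) (B(J) = 1/(J + 10) = 1/(10 + J))
-17 + B(b)*(-9) = -17 - 9/(10 + 4) = -17 - 9/14 = -247/14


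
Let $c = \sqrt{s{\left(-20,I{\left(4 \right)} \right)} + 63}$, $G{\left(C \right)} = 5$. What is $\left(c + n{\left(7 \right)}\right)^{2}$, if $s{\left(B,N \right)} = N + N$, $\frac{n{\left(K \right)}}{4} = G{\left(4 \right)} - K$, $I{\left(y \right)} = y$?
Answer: $\left(8 - \sqrt{71}\right)^{2} \approx 0.1816$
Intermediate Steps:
$n{\left(K \right)} = 20 - 4 K$ ($n{\left(K \right)} = 4 \left(5 - K\right) = 20 - 4 K$)
$s{\left(B,N \right)} = 2 N$
$c = \sqrt{71}$ ($c = \sqrt{2 \cdot 4 + 63} = \sqrt{8 + 63} = \sqrt{71} \approx 8.4261$)
$\left(c + n{\left(7 \right)}\right)^{2} = \left(\sqrt{71} + \left(20 - 28\right)\right)^{2} = \left(\sqrt{71} - 8\right)^{2} = \left(-8 + \sqrt{71}\right)^{2}$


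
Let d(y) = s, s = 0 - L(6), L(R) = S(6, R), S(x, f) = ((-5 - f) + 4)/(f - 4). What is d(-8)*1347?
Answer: 9429/2 ≈ 4714.5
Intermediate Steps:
S(x, f) = (-1 - f)/(-4 + f)
L(R) = (-1 - R)/(-4 + R)
s = 7/2 (s = 0 - (-1 - 1*6)/(-4 + 6) = 0 - (-1 - 6)/2 = 0 - (-7)/2 = 0 - 1*(-7/2) = 0 + 7/2 = 7/2 ≈ 3.5000)
d(y) = 7/2
d(-8)*1347 = (7/2)*1347 = 9429/2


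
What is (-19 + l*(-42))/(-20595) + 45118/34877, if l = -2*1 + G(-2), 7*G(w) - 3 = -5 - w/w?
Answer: 926310419/718291815 ≈ 1.2896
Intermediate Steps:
G(w) = -3/7 (G(w) = 3/7 + (-5 - w/w)/7 = 3/7 + (-5 - 1*1)/7 = 3/7 + (-5 - 1)/7 = 3/7 + (1/7)*(-6) = 3/7 - 6/7 = -3/7)
l = -17/7 (l = -2*1 - 3/7 = -2 - 3/7 = -17/7 ≈ -2.4286)
(-19 + l*(-42))/(-20595) + 45118/34877 = (-19 - 17/7*(-42))/(-20595) + 45118/34877 = (-19 + 102)*(-1/20595) + 45118*(1/34877) = 83*(-1/20595) + 45118/34877 = -83/20595 + 45118/34877 = 926310419/718291815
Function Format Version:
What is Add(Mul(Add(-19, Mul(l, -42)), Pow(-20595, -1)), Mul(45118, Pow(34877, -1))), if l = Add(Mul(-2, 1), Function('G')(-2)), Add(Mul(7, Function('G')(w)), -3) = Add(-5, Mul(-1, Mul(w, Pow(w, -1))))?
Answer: Rational(926310419, 718291815) ≈ 1.2896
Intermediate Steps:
Function('G')(w) = Rational(-3, 7) (Function('G')(w) = Add(Rational(3, 7), Mul(Rational(1, 7), Add(-5, Mul(-1, Mul(w, Pow(w, -1)))))) = Add(Rational(3, 7), Mul(Rational(1, 7), Add(-5, Mul(-1, 1)))) = Add(Rational(3, 7), Mul(Rational(1, 7), Add(-5, -1))) = Add(Rational(3, 7), Mul(Rational(1, 7), -6)) = Add(Rational(3, 7), Rational(-6, 7)) = Rational(-3, 7))
l = Rational(-17, 7) (l = Add(Mul(-2, 1), Rational(-3, 7)) = Add(-2, Rational(-3, 7)) = Rational(-17, 7) ≈ -2.4286)
Add(Mul(Add(-19, Mul(l, -42)), Pow(-20595, -1)), Mul(45118, Pow(34877, -1))) = Add(Mul(Add(-19, Mul(Rational(-17, 7), -42)), Pow(-20595, -1)), Mul(45118, Pow(34877, -1))) = Add(Mul(Add(-19, 102), Rational(-1, 20595)), Mul(45118, Rational(1, 34877))) = Add(Mul(83, Rational(-1, 20595)), Rational(45118, 34877)) = Add(Rational(-83, 20595), Rational(45118, 34877)) = Rational(926310419, 718291815)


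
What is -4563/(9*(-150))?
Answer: 169/50 ≈ 3.3800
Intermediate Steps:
-4563/(9*(-150)) = -4563/(-1350) = -4563*(-1/1350) = 169/50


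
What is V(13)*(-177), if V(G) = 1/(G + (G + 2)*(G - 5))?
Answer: -177/133 ≈ -1.3308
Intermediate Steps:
V(G) = 1/(G + (-5 + G)*(2 + G)) (V(G) = 1/(G + (2 + G)*(-5 + G)) = 1/(G + (-5 + G)*(2 + G)))
V(13)*(-177) = -177/(-10 + 13² - 2*13) = -177/(-10 + 169 - 26) = -177/133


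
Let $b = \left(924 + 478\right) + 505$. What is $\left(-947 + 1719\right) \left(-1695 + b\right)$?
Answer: $163664$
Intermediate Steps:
$b = 1907$ ($b = 1402 + 505 = 1907$)
$\left(-947 + 1719\right) \left(-1695 + b\right) = \left(-947 + 1719\right) \left(-1695 + 1907\right) = 772 \cdot 212 = 163664$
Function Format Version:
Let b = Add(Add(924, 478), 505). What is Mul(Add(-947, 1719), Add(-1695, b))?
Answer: 163664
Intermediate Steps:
b = 1907 (b = Add(1402, 505) = 1907)
Mul(Add(-947, 1719), Add(-1695, b)) = Mul(Add(-947, 1719), Add(-1695, 1907)) = Mul(772, 212) = 163664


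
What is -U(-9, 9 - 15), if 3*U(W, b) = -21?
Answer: 7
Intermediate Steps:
U(W, b) = -7 (U(W, b) = (⅓)*(-21) = -7)
-U(-9, 9 - 15) = -1*(-7) = 7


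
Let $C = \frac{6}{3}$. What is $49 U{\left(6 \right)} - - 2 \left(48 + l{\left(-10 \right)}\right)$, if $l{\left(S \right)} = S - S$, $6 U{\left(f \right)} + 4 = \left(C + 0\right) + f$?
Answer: $\frac{386}{3} \approx 128.67$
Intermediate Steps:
$C = 2$ ($C = 6 \cdot \frac{1}{3} = 2$)
$U{\left(f \right)} = - \frac{1}{3} + \frac{f}{6}$ ($U{\left(f \right)} = - \frac{2}{3} + \frac{\left(2 + 0\right) + f}{6} = - \frac{2}{3} + \frac{2 + f}{6} = - \frac{2}{3} + \left(\frac{1}{3} + \frac{f}{6}\right) = - \frac{1}{3} + \frac{f}{6}$)
$l{\left(S \right)} = 0$
$49 U{\left(6 \right)} - - 2 \left(48 + l{\left(-10 \right)}\right) = 49 \left(- \frac{1}{3} + \frac{1}{6} \cdot 6\right) - - 2 \left(48 + 0\right) = 49 \left(- \frac{1}{3} + 1\right) - \left(-2\right) 48 = 49 \cdot \frac{2}{3} - -96 = \frac{98}{3} + 96 = \frac{386}{3}$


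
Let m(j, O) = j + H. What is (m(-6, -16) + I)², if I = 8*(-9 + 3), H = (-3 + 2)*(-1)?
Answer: 2809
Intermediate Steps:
H = 1 (H = -1*(-1) = 1)
I = -48 (I = 8*(-6) = -48)
m(j, O) = 1 + j (m(j, O) = j + 1 = 1 + j)
(m(-6, -16) + I)² = ((1 - 6) - 48)² = (-5 - 48)² = (-53)² = 2809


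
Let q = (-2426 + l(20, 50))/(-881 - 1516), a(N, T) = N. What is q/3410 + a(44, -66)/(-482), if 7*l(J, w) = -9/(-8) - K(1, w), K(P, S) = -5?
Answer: -477969293/5253009520 ≈ -0.090990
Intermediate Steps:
l(J, w) = 7/8 (l(J, w) = (-9/(-8) - 1*(-5))/7 = (-9*(-⅛) + 5)/7 = (9/8 + 5)/7 = (⅐)*(49/8) = 7/8)
q = 6467/6392 (q = (-2426 + 7/8)/(-881 - 1516) = -19401/8/(-2397) = -19401/8*(-1/2397) = 6467/6392 ≈ 1.0117)
q/3410 + a(44, -66)/(-482) = (6467/6392)/3410 + 44/(-482) = (6467/6392)*(1/3410) + 44*(-1/482) = 6467/21796720 - 22/241 = -477969293/5253009520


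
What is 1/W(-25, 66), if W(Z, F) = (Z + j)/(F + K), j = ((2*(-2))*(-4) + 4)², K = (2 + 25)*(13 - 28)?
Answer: -113/125 ≈ -0.90400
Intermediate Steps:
K = -405 (K = 27*(-15) = -405)
j = 400 (j = (-4*(-4) + 4)² = (16 + 4)² = 20² = 400)
W(Z, F) = (400 + Z)/(-405 + F) (W(Z, F) = (Z + 400)/(F - 405) = (400 + Z)/(-405 + F))
1/W(-25, 66) = 1/((400 - 25)/(-405 + 66)) = 1/(375/(-339)) = 1/(-1/339*375) = 1/(-125/113) = -113/125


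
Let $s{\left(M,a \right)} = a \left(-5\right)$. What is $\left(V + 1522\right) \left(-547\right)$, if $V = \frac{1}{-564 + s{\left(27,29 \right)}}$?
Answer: $- \frac{590266059}{709} \approx -8.3253 \cdot 10^{5}$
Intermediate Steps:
$s{\left(M,a \right)} = - 5 a$
$V = - \frac{1}{709}$ ($V = \frac{1}{-564 - 145} = \frac{1}{-709} = - \frac{1}{709} \approx -0.0014104$)
$\left(V + 1522\right) \left(-547\right) = \left(- \frac{1}{709} + 1522\right) \left(-547\right) = \frac{1079097}{709} \left(-547\right) = - \frac{590266059}{709}$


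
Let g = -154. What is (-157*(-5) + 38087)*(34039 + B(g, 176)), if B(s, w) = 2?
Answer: 1323241752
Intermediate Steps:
(-157*(-5) + 38087)*(34039 + B(g, 176)) = (-157*(-5) + 38087)*(34039 + 2) = (785 + 38087)*34041 = 38872*34041 = 1323241752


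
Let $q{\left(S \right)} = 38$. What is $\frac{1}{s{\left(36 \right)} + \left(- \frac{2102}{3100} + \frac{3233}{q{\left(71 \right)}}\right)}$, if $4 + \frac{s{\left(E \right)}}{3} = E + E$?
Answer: $\frac{14725}{4246703} \approx 0.0034674$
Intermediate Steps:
$s{\left(E \right)} = -12 + 6 E$ ($s{\left(E \right)} = -12 + 3 \left(E + E\right) = -12 + 3 \cdot 2 E = -12 + 6 E$)
$\frac{1}{s{\left(36 \right)} + \left(- \frac{2102}{3100} + \frac{3233}{q{\left(71 \right)}}\right)} = \frac{1}{\left(-12 + 6 \cdot 36\right) + \left(- \frac{2102}{3100} + \frac{3233}{38}\right)} = \frac{1}{\left(-12 + 216\right) + \left(\left(-2102\right) \frac{1}{3100} + 3233 \cdot \frac{1}{38}\right)} = \frac{1}{204 + \left(- \frac{1051}{1550} + \frac{3233}{38}\right)} = \frac{1}{204 + \frac{1242803}{14725}} = \frac{1}{\frac{4246703}{14725}} = \frac{14725}{4246703}$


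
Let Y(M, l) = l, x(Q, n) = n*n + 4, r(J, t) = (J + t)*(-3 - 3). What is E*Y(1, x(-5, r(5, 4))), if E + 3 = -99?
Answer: -297840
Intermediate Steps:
r(J, t) = -6*J - 6*t (r(J, t) = (J + t)*(-6) = -6*J - 6*t)
x(Q, n) = 4 + n**2 (x(Q, n) = n**2 + 4 = 4 + n**2)
E = -102 (E = -3 - 99 = -102)
E*Y(1, x(-5, r(5, 4))) = -102*(4 + (-6*5 - 6*4)**2) = -102*(4 + (-30 - 24)**2) = -102*(4 + (-54)**2) = -102*(4 + 2916) = -102*2920 = -297840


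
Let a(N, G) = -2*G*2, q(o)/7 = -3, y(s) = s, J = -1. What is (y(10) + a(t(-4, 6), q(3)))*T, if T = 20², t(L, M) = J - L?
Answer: 37600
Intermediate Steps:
q(o) = -21 (q(o) = 7*(-3) = -21)
t(L, M) = -1 - L
T = 400
a(N, G) = -4*G
(y(10) + a(t(-4, 6), q(3)))*T = (10 - 4*(-21))*400 = (10 + 84)*400 = 94*400 = 37600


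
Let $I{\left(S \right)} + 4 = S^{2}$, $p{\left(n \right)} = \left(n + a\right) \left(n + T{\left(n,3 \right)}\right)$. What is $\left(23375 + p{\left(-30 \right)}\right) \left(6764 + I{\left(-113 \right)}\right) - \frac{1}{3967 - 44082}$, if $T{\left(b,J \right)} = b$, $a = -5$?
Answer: $\frac{19957263646626}{40115} \approx 4.975 \cdot 10^{8}$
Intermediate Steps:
$p{\left(n \right)} = 2 n \left(-5 + n\right)$ ($p{\left(n \right)} = \left(n - 5\right) \left(n + n\right) = \left(-5 + n\right) 2 n = 2 n \left(-5 + n\right)$)
$I{\left(S \right)} = -4 + S^{2}$
$\left(23375 + p{\left(-30 \right)}\right) \left(6764 + I{\left(-113 \right)}\right) - \frac{1}{3967 - 44082} = \left(23375 + 2 \left(-30\right) \left(-5 - 30\right)\right) \left(6764 - \left(4 - \left(-113\right)^{2}\right)\right) - \frac{1}{3967 - 44082} = \left(23375 + 2 \left(-30\right) \left(-35\right)\right) \left(6764 + \left(-4 + 12769\right)\right) - \frac{1}{-40115} = \left(23375 + 2100\right) \left(6764 + 12765\right) - - \frac{1}{40115} = 25475 \cdot 19529 + \frac{1}{40115} = 497501275 + \frac{1}{40115} = \frac{19957263646626}{40115}$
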